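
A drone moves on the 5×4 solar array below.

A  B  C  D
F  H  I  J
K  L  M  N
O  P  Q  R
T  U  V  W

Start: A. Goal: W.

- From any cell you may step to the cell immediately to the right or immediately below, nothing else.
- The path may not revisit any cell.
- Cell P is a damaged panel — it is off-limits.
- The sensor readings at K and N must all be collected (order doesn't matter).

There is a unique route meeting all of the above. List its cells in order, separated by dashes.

Moves only go right or down, so the column and row indices never decrease.
Route from A: down 2 to K, right 3 to N, down 2 to W — 7 moves in all.
Check: all required cells visited.

A - F - K - L - M - N - R - W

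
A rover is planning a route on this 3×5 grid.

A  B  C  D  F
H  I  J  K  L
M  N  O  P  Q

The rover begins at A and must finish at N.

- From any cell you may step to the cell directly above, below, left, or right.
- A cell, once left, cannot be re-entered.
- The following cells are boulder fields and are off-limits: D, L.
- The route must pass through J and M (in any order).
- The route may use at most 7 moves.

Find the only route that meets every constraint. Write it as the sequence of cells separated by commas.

Any route must reach J and M and still end at N within 7 moves, so the order of the required stops is forced.
Route from A: right 2 to C, down 1 to J, left 2 to H, down 1 to M, right 1 to N — 7 moves in all.
Check: all required cells visited; 7 ≤ 7 moves.

A, B, C, J, I, H, M, N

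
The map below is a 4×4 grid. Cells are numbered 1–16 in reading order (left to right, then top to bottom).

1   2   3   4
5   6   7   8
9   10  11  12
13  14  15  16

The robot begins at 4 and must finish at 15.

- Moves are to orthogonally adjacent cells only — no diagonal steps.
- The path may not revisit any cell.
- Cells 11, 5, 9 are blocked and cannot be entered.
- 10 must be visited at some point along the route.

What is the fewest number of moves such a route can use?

6

Any route passes through 10 somewhere between 4 and 15. Summing Manhattan distances along the two legs (4 → 10 → 15) gives a lower bound of 4 + 2 = 6 moves.
A route of 6 moves achieves this: 4 → 8 → 7 → 6 → 10 → 14 → 15.
Since 6 matches the lower bound, it is optimal.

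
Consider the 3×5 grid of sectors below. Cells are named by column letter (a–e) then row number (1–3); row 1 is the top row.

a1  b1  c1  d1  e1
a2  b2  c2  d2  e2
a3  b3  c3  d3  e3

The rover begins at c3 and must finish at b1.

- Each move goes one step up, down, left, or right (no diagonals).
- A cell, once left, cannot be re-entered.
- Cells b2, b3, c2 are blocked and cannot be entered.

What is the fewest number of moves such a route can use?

The Manhattan distance from c3 to b1 is |3−1| + |3−2| = 3, so at least 3 moves are needed.
That bound ignores the blocked cells. Measuring each leg by the fewest moves that actually steer around them (c3→b1: 5) raises the lower bound to 5.
A route of 5 moves exists: c3 → d3 → d2 → d1 → c1 → b1.
Since 5 matches that lower bound, it is optimal.

5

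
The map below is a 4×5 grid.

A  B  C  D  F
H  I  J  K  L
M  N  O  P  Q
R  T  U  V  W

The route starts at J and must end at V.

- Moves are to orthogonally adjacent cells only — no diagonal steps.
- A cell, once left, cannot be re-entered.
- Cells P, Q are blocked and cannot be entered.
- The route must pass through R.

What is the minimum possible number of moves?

7

Any route passes through R somewhere between J and V. Summing Manhattan distances along the two legs (J → R → V) gives a lower bound of 4 + 3 = 7 moves.
A route of 7 moves achieves this: J → O → N → M → R → T → U → V.
Since 7 matches the lower bound, it is optimal.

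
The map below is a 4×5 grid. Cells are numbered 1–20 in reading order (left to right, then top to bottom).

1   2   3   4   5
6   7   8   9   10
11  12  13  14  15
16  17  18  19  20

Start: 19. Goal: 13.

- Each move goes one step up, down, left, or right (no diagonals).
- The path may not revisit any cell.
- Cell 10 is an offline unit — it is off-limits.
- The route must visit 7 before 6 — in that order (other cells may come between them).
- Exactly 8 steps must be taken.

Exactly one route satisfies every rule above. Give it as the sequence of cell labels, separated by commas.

19, 14, 9, 8, 7, 6, 11, 12, 13

The waypoints must appear in the order 7, 6, with no cell reused.
Route from 19: up 2 to 9, left 3 to 6, down 1 to 11, right 2 to 13 — 8 moves in all.
Check: order respected (7 at step 4, 6 at step 5); 8 moves as required.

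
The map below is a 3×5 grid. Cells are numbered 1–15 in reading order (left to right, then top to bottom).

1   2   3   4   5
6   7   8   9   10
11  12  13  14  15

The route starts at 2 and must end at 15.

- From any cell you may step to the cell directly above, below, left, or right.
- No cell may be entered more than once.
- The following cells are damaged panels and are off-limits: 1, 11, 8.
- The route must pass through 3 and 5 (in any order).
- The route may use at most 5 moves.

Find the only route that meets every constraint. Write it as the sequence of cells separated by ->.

2 -> 3 -> 4 -> 5 -> 10 -> 15

The budget equals the shortest possible length, so every move has to be on a shortest route through the required cells.
Route from 2: 3× right (reaching 5), 2× down (reaching 15) — 5 moves in all.
Check: all required cells visited; 5 ≤ 5 moves.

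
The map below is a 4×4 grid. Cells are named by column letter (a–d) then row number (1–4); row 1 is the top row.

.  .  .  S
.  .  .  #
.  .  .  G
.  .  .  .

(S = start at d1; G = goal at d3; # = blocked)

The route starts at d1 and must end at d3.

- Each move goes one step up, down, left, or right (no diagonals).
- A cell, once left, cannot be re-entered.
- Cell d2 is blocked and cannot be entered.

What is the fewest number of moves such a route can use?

4

The Manhattan distance from d1 to d3 is |1−3| + |4−4| = 2, so at least 2 moves are needed.
That bound ignores the blocked cells. Measuring each leg by the fewest moves that actually steer around them (d1→d3: 4) raises the lower bound to 4.
A route of 4 moves exists: d1 → c1 → c2 → c3 → d3.
Since 4 matches that lower bound, it is optimal.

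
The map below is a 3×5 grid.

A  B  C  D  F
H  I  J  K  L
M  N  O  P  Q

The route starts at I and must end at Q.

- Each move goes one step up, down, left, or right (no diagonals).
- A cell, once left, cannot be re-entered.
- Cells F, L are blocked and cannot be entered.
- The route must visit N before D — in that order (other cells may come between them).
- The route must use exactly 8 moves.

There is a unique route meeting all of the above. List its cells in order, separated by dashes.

I - N - O - J - C - D - K - P - Q

The waypoints must appear in the order N, D, with no cell reused.
Route from I: down to N, right to O, 2× up (reaching C), right to D, 2× down (reaching P), right to Q — 8 moves in all.
Check: order respected (N at step 1, D at step 5); 8 moves as required.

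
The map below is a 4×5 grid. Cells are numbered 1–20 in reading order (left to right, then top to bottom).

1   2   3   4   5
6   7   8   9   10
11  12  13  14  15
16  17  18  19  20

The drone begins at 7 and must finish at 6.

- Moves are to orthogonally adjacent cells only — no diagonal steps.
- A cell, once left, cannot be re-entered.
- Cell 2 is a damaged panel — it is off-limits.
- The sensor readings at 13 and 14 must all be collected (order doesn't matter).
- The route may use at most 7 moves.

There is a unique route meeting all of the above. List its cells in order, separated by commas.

7, 8, 9, 14, 13, 12, 11, 6

The 7-move cap with required stops at 13, 14 leaves no slack for detours.
Route from 7: 2× right (reaching 9), down to 14, 3× left (reaching 11), up to 6 — 7 moves in all.
Check: all required cells visited; 7 ≤ 7 moves.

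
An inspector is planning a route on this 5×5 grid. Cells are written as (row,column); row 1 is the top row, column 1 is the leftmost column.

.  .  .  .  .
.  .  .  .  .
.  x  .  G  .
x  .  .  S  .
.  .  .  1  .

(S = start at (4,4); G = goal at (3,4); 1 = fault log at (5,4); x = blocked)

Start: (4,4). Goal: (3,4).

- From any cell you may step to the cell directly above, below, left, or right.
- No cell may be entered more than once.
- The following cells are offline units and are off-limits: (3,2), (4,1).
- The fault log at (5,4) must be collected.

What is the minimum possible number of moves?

5

Any route passes through (5,4) somewhere between (4,4) and (3,4). Summing Manhattan distances along the two legs ((4,4) → (5,4) → (3,4)) gives a lower bound of 1 + 2 = 3 moves.
The shortest route satisfying every rule uses 5 moves: (4,4) → (5,4) → (5,3) → (4,3) → (3,3) → (3,4).
The no-revisit rule (legs can't share cells) pushes the minimum above the 3-move bound; an exhaustive check rules out every length from 3 to 4, leaving 5 as the minimum.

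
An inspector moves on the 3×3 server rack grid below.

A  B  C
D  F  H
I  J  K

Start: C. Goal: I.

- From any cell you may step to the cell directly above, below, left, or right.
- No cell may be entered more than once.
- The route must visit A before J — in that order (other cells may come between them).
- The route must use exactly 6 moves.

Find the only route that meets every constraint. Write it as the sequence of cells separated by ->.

The waypoints must appear in the order A, J, with no cell reused.
Route from C: left 2 to A, down 1 to D, right 1 to F, down 1 to J, left 1 to I — 6 moves in all.
Check: order respected (A at step 2, J at step 5); 6 moves as required.

C -> B -> A -> D -> F -> J -> I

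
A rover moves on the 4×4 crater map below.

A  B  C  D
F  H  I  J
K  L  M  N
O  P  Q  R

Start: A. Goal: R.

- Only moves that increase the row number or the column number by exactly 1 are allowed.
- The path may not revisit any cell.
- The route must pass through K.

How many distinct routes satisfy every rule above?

A right/down-only route from A to R makes exactly 3 down-moves and 3 right-moves in some order.
With no other constraints that would be C(6,3) = 20 routes.
Split at K and multiply the segment counts: A→K: 1; K→R: 4; product = 4.
That gives 4 routes.

4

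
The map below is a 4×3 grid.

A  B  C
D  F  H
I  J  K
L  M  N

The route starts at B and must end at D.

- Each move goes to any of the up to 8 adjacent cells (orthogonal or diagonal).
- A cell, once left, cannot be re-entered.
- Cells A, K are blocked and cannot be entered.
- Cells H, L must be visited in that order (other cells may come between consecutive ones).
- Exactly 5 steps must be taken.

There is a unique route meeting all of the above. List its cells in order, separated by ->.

The waypoints must appear in the order H, L, with no cell reused.
Route from B: down-right 1 to H, down-left 2 to L, up 2 to D — 5 moves in all.
Check: order respected (H at step 1, L at step 3); 5 moves as required.

B -> H -> J -> L -> I -> D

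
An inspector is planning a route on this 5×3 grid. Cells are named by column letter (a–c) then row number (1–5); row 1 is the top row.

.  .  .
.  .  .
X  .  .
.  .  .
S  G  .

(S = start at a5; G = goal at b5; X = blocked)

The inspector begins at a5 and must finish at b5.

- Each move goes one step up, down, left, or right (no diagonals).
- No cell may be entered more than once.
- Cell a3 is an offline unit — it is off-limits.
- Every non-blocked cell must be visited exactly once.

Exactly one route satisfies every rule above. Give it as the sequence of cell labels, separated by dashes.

a5 - a4 - b4 - b3 - b2 - a2 - a1 - b1 - c1 - c2 - c3 - c4 - c5 - b5

Need to visit all 14 open cells exactly once, starting at a5 and ending at b5.
Cell a1 has only two open neighbours (a2 and b1), so the path must pass straight through it: one of those is the cell it's entered from and the other is where it exits.
Route from a5: up to a4, right to b4, 2× up (reaching b2), left to a2, up to a1, 2× right (reaching c1), 4× down (reaching c5), left to b5 — 13 moves in all.
Check: all 14 open cells covered.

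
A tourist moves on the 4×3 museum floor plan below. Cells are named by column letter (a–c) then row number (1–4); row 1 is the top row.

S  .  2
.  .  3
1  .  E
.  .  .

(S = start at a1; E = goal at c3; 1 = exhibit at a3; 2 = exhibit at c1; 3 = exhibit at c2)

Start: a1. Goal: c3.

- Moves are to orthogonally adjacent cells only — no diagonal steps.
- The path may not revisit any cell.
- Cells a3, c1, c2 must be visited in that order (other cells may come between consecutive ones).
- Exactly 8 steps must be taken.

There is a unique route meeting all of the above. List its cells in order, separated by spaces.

The waypoints must appear in the order a3, c1, c2, with no cell reused.
Route from a1: down 2 to a3, right 1 to b3, up 2 to b1, right 1 to c1, down 2 to c3 — 8 moves in all.
Check: order respected (1 at step 2, 2 at step 6, 3 at step 7); 8 moves as required.

a1 a2 a3 b3 b2 b1 c1 c2 c3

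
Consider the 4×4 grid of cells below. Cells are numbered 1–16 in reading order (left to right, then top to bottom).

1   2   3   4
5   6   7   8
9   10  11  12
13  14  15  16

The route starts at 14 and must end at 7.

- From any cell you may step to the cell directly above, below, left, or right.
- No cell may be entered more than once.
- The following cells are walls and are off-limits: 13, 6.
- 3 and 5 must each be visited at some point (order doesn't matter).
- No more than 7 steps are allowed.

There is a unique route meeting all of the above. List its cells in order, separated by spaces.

14 10 9 5 1 2 3 7

The budget equals the shortest possible length, so every move has to be on a shortest route through the required cells.
Route from 14: up 1 to 10, left 1 to 9, up 2 to 1, right 2 to 3, down 1 to 7 — 7 moves in all.
Check: all required cells visited; 7 ≤ 7 moves.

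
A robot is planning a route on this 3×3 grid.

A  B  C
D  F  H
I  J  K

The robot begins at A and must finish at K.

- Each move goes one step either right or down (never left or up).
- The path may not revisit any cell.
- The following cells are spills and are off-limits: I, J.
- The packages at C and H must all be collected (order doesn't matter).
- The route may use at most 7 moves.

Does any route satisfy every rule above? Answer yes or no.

One route that works: A → B → C → H → K.

yes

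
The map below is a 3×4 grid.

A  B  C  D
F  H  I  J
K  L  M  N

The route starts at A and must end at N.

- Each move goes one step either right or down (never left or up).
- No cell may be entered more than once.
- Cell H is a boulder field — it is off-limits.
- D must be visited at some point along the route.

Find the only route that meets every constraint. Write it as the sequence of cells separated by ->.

Moves only go right or down, so the column and row indices never decrease.
Route from A: 3× right (reaching D), 2× down (reaching N) — 5 moves in all.
Check: all required cells visited.

A -> B -> C -> D -> J -> N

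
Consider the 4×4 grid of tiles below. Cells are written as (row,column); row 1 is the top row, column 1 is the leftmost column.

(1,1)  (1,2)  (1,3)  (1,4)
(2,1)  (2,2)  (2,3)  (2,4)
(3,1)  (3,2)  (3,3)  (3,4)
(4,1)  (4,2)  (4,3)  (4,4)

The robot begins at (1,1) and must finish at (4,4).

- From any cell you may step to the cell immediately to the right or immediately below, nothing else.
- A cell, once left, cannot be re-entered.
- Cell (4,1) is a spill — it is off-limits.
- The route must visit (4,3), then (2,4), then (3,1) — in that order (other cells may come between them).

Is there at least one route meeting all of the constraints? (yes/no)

no

(2,4) lies above (4,3), so going from (4,3) to (2,4) would need an upward move — but moves only go right/down, so (4,3) cannot be visited before (2,4).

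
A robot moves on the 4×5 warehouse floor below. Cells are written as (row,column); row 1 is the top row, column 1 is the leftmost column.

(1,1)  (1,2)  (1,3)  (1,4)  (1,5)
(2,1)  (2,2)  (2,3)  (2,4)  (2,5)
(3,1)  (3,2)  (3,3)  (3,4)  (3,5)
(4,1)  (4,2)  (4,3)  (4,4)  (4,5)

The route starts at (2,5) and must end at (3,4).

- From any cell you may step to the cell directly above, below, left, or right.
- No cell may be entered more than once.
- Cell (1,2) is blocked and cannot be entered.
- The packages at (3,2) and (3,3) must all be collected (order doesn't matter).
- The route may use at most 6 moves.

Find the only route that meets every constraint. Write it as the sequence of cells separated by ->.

(2,5) -> (2,4) -> (2,3) -> (2,2) -> (3,2) -> (3,3) -> (3,4)

The budget equals the shortest possible length, so every move has to be on a shortest route through the required cells.
Route from (2,5): 3× left (reaching (2,2)), down to (3,2), 2× right (reaching (3,4)) — 6 moves in all.
Check: all required cells visited; 6 ≤ 6 moves.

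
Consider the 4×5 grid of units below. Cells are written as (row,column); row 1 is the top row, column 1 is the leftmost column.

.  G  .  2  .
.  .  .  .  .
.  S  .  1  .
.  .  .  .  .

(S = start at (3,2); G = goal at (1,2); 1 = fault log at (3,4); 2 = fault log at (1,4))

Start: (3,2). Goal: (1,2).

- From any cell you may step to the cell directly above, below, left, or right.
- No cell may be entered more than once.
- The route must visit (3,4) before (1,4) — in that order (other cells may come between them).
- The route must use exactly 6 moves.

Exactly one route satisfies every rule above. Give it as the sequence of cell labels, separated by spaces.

(3,2) (3,3) (3,4) (2,4) (1,4) (1,3) (1,2)

The waypoints must appear in the order (3,4), (1,4), with no cell reused.
Route from (3,2): 2× right (reaching (3,4)), 2× up (reaching (1,4)), 2× left (reaching (1,2)) — 6 moves in all.
Check: order respected (1 at step 2, 2 at step 4); 6 moves as required.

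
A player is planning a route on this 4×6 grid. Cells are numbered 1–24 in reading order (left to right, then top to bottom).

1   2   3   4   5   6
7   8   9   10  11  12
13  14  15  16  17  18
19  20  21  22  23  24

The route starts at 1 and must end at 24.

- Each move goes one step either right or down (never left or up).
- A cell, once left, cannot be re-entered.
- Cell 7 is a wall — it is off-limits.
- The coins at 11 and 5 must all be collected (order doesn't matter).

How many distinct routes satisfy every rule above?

A right/down-only route from 1 to 24 makes exactly 3 down-moves and 5 right-moves in some order.
With no other constraints that would be C(8,3) = 56 routes.
A monotone route can only reach the required cells in the order 5, 11, so split there and multiply the segment counts (each segment already excludes blocked cells): 1→5: 1; 5→11: 1; 11→24: 3; product = 3.
That gives 3 routes.

3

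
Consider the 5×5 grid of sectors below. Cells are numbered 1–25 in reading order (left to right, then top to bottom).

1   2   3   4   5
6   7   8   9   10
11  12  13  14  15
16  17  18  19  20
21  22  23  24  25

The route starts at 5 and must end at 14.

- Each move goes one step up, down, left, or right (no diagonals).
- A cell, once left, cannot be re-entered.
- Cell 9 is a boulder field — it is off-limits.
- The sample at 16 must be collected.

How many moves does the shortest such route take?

11

Any route passes through 16 somewhere between 5 and 14. Summing Manhattan distances along the two legs (5 → 16 → 14) gives a lower bound of 7 + 4 = 11 moves.
A route of 11 moves achieves this: 5 → 10 → 15 → 20 → 19 → 18 → 17 → 16 → 11 → 12 → 13 → 14.
Since 11 matches the lower bound, it is optimal.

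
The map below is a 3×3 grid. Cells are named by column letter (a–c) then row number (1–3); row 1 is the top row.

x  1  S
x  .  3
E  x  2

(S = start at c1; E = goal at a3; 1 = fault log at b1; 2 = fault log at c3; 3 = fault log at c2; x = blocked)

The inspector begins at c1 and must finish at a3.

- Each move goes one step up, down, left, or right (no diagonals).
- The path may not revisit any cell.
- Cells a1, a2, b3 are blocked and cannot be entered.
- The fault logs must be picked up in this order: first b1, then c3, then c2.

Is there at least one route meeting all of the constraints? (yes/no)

no

The blocked cells wall a3 off from c1 completely — no sequence of moves reaches it at all, so no route can satisfy the rules.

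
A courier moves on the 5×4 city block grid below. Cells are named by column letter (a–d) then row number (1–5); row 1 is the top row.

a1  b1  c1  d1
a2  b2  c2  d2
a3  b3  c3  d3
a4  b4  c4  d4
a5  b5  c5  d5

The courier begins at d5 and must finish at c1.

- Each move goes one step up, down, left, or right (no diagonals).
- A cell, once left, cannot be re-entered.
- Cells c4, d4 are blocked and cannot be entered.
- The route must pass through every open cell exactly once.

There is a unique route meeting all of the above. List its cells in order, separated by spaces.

Need to visit all 18 open cells exactly once, starting at d5 and ending at c1.
Route from d5: left 3 to a5, up 1 to a4, right 1 to b4, up 1 to b3, left 1 to a3, up 2 to a1, right 1 to b1, down 1 to b2, right 1 to c2, down 1 to c3, right 1 to d3, up 2 to d1, left 1 to c1 — 17 moves in all.
Check: all 18 open cells covered.

d5 c5 b5 a5 a4 b4 b3 a3 a2 a1 b1 b2 c2 c3 d3 d2 d1 c1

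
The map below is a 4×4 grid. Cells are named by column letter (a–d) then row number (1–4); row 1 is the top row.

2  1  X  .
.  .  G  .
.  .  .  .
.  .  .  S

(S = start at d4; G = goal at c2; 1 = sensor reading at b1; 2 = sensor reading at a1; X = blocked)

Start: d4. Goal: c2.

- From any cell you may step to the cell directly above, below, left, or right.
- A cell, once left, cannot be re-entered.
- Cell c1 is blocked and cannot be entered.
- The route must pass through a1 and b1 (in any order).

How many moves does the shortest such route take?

Any route passes through a1 and b1 in some order between d4 and c2. Summing Manhattan distances along each leg and taking the cheapest ordering (d4 → b1 → a1 → c2) gives a lower bound of 5 + 1 + 3 = 9 moves.
A route of 9 moves achieves this: d4 → d3 → c3 → b3 → a3 → a2 → a1 → b1 → b2 → c2.
Since 9 matches the lower bound, it is optimal.

9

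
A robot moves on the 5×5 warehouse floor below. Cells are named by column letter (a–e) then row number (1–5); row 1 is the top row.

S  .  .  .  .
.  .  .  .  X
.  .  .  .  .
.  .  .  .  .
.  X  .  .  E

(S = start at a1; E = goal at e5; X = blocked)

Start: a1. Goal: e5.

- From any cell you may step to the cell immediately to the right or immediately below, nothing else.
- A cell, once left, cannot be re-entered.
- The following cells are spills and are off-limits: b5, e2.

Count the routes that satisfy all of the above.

60

A right/down-only route from a1 to e5 makes exactly 4 down-moves and 4 right-moves in some order.
With no other constraints that would be C(8,4) = 70 routes.
Subtract routes through each blocked cell (inclusion–exclusion for overlaps): − through e2: 5 − through b5: 5 → 60.
That gives 60 routes.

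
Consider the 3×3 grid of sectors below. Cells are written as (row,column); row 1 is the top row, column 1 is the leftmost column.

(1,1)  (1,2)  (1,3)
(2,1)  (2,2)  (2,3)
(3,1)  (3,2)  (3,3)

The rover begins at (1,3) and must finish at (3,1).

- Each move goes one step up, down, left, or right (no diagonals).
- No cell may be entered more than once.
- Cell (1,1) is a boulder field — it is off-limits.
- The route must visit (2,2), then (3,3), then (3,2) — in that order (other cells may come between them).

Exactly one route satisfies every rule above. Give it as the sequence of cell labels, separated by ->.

The waypoints must appear in the order (2,2), (3,3), (3,2), with no cell reused.
Route from (1,3): left 1 to (1,2), down 1 to (2,2), right 1 to (2,3), down 1 to (3,3), left 2 to (3,1) — 6 moves in all.
Check: order respected ((2,2) at step 2, (3,3) at step 4, (3,2) at step 5).

(1,3) -> (1,2) -> (2,2) -> (2,3) -> (3,3) -> (3,2) -> (3,1)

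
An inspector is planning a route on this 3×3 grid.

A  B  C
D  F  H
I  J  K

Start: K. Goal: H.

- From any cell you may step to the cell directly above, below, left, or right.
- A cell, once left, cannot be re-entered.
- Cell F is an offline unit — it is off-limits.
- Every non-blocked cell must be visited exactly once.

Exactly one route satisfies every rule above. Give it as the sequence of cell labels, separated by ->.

Need to visit all 8 open cells exactly once, starting at K and ending at H.
Route from K: 2× left (reaching I), 2× up (reaching A), 2× right (reaching C), down to H — 7 moves in all.
Check: all 8 open cells covered.

K -> J -> I -> D -> A -> B -> C -> H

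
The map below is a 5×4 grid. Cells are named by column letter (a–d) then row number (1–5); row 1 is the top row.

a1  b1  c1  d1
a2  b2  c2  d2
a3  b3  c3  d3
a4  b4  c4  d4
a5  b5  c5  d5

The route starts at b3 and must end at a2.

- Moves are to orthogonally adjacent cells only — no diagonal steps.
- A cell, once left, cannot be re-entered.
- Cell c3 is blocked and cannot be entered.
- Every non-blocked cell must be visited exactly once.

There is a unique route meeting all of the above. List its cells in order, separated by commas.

Need to visit all 19 open cells exactly once, starting at b3 and ending at a2.
Cell d5 has only two open neighbours (d4 and c5), so the path must pass straight through it: one of those is the cell it's entered from and the other is where it exits.
Route from b3: left 1 to a3, down 2 to a5, right 1 to b5, up 1 to b4, right 1 to c4, down 1 to c5, right 1 to d5, up 4 to d1, left 1 to c1, down 1 to c2, left 1 to b2, up 1 to b1, left 1 to a1, down 1 to a2 — 18 moves in all.
Check: all 19 open cells covered.

b3, a3, a4, a5, b5, b4, c4, c5, d5, d4, d3, d2, d1, c1, c2, b2, b1, a1, a2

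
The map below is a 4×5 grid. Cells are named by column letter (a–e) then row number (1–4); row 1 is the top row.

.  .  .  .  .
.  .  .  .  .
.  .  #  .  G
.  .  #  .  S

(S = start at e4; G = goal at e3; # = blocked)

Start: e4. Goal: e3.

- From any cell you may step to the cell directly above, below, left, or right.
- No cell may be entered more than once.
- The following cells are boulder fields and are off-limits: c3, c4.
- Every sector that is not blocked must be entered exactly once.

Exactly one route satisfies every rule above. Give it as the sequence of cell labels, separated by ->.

Need to visit all 18 open cells exactly once, starting at e4 and ending at e3.
Cell a4 has only two open neighbours (a3 and b4), so the path must pass straight through it: one of those is the cell it's entered from and the other is where it exits.
Route from e4: left 1 to d4, up 2 to d2, left 2 to b2, down 2 to b4, left 1 to a4, up 3 to a1, right 4 to e1, down 2 to e3 — 17 moves in all.
Check: all 18 open cells covered.

e4 -> d4 -> d3 -> d2 -> c2 -> b2 -> b3 -> b4 -> a4 -> a3 -> a2 -> a1 -> b1 -> c1 -> d1 -> e1 -> e2 -> e3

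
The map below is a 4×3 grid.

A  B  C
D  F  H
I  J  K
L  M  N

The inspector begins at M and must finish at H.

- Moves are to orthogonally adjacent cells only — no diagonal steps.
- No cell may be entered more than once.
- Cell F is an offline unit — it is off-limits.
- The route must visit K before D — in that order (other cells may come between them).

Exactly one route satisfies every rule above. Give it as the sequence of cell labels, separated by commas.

M, N, K, J, I, D, A, B, C, H

The waypoints must appear in the order K, D, with no cell reused.
Route from M: right to N, up to K, 2× left (reaching I), 2× up (reaching A), 2× right (reaching C), down to H — 9 moves in all.
Check: order respected (K at step 2, D at step 5).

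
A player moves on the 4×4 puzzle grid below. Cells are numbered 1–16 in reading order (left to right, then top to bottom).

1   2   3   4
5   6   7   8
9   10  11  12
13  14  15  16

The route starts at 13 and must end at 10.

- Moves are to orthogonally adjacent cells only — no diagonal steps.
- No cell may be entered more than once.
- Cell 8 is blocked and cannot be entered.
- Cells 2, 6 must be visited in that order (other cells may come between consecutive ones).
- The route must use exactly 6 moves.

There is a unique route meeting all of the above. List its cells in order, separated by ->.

The waypoints must appear in the order 2, 6, with no cell reused.
Route from 13: up 3 to 1, right 1 to 2, down 2 to 10 — 6 moves in all.
Check: order respected (2 at step 4, 6 at step 5); 6 moves as required.

13 -> 9 -> 5 -> 1 -> 2 -> 6 -> 10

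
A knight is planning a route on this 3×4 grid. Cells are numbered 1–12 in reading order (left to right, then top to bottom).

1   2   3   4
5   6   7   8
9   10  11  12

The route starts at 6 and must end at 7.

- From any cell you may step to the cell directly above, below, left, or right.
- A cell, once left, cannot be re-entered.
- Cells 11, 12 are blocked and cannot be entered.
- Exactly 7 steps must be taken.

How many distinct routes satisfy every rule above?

Need simple routes of exactly 7 moves from 6 to 7 (Manhattan distance 1, so 3 moves are spent on a detour and 3 undoing it).
Enumerating: 6 10 9 5 1 2 3 7 | 6 5 1 2 3 4 8 7.
That gives 2 routes.

2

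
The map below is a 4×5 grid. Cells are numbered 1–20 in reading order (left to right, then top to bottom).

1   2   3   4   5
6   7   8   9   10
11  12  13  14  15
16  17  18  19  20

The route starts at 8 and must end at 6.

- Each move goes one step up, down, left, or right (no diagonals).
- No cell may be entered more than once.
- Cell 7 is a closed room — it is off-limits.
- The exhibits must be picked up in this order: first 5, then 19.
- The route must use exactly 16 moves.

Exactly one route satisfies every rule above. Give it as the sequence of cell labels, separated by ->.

The waypoints must appear in the order 5, 19, with no cell reused.
Route from 8: up to 3, 2× right (reaching 5), down to 10, left to 9, down to 14, right to 15, down to 20, 2× left (reaching 18), up to 13, left to 12, down to 17, left to 16, 2× up (reaching 6) — 16 moves in all.
Check: order respected (5 at step 3, 19 at step 9); 16 moves as required.

8 -> 3 -> 4 -> 5 -> 10 -> 9 -> 14 -> 15 -> 20 -> 19 -> 18 -> 13 -> 12 -> 17 -> 16 -> 11 -> 6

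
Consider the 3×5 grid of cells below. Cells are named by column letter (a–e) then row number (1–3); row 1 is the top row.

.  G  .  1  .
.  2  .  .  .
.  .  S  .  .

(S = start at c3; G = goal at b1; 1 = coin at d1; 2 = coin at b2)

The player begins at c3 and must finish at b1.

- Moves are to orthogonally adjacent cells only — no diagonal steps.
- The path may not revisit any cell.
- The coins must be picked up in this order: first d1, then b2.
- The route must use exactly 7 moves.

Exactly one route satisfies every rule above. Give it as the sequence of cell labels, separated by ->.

The waypoints must appear in the order d1, b2, with no cell reused.
Route from c3: right 1 to d3, up 2 to d1, left 1 to c1, down 1 to c2, left 1 to b2, up 1 to b1 — 7 moves in all.
Check: order respected (1 at step 3, 2 at step 6); 7 moves as required.

c3 -> d3 -> d2 -> d1 -> c1 -> c2 -> b2 -> b1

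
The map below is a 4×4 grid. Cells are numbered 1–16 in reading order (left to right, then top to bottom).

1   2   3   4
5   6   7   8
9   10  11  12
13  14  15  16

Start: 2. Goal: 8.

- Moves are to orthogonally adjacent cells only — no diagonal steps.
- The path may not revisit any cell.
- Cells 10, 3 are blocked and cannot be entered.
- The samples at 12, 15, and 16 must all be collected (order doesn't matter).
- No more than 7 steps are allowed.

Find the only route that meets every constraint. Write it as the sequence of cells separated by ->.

2 -> 6 -> 7 -> 11 -> 15 -> 16 -> 12 -> 8

Any route must reach 12, 15, and 16 and still end at 8 within 7 moves, so the order of the required stops is forced.
Route from 2: down 1 to 6, right 1 to 7, down 2 to 15, right 1 to 16, up 2 to 8 — 7 moves in all.
Check: all required cells visited; 7 ≤ 7 moves.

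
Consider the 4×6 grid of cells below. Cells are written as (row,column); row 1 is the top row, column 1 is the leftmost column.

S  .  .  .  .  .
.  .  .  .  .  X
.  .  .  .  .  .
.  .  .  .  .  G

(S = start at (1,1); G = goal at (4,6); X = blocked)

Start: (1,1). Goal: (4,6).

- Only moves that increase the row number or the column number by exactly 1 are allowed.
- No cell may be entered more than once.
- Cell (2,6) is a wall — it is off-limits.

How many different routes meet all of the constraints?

A right/down-only route from (1,1) to (4,6) makes exactly 3 down-moves and 5 right-moves in some order.
With no other constraints that would be C(8,3) = 56 routes.
Subtract routes through each blocked cell (inclusion–exclusion for overlaps): − through (2,6): 6 → 50.
That gives 50 routes.

50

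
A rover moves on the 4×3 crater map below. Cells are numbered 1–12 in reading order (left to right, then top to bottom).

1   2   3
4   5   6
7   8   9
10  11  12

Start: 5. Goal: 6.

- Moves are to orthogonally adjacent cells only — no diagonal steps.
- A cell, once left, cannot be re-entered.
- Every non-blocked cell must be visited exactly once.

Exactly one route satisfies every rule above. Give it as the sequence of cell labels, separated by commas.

5, 8, 9, 12, 11, 10, 7, 4, 1, 2, 3, 6

Need to visit all 12 open cells exactly once, starting at 5 and ending at 6.
Cell 1 has only two open neighbours (4 and 2), so the path must pass straight through it: one of those is the cell it's entered from and the other is where it exits.
Route from 5: down to 8, right to 9, down to 12, 2× left (reaching 10), 3× up (reaching 1), 2× right (reaching 3), down to 6 — 11 moves in all.
Check: all 12 open cells covered.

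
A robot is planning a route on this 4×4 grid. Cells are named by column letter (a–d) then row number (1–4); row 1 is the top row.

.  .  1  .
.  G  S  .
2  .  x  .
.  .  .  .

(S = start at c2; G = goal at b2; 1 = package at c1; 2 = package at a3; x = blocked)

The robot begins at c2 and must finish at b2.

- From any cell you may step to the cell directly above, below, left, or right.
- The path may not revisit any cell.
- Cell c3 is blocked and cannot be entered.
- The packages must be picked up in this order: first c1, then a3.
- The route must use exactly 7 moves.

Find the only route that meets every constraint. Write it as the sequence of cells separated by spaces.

The waypoints must appear in the order c1, a3, with no cell reused.
Route from c2: up 1 to c1, left 2 to a1, down 2 to a3, right 1 to b3, up 1 to b2 — 7 moves in all.
Check: order respected (1 at step 1, 2 at step 5); 7 moves as required.

c2 c1 b1 a1 a2 a3 b3 b2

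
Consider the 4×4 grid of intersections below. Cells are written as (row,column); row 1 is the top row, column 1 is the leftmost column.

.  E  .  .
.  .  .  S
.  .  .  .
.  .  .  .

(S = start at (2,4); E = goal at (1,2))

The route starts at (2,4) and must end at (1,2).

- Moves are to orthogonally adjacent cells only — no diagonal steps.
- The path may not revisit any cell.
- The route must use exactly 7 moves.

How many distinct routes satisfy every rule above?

17

Need simple routes of exactly 7 moves from (2,4) to (1,2) (Manhattan distance 3, so 2 moves are spent on a detour and 2 undoing it).
Branch systematically from the start, pruning whenever the remaining move budget drops below the Manhattan distance to (1,2) or differs from it in parity. Grouping the completions by first move — via (1,4): 2; via (3,4): 10; via (2,3): 5 — and summing: 2 + 10 + 5 = 17.
That gives 17 routes.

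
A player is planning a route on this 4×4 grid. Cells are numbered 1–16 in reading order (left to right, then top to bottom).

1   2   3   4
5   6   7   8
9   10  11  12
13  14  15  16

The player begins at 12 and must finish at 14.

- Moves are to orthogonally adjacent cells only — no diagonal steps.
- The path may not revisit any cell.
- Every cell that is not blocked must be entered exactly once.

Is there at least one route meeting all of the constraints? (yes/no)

yes

One route that works: 12 → 16 → 15 → 11 → 7 → 8 → 4 → 3 → 2 → 1 → 5 → 6 → 10 → 9 → 13 → 14.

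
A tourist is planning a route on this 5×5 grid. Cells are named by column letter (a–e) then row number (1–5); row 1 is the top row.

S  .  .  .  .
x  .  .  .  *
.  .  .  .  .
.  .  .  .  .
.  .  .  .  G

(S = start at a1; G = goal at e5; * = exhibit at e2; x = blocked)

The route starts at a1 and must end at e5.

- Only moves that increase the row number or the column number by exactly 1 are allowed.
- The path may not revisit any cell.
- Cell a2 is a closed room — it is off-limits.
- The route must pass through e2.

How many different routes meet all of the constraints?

A right/down-only route from a1 to e5 makes exactly 4 down-moves and 4 right-moves in some order.
With no other constraints that would be C(8,4) = 70 routes.
Split at e2 and multiply the segment counts (each segment already excludes blocked cells): a1→e2: 4; e2→e5: 1; product = 4.
That gives 4 routes.

4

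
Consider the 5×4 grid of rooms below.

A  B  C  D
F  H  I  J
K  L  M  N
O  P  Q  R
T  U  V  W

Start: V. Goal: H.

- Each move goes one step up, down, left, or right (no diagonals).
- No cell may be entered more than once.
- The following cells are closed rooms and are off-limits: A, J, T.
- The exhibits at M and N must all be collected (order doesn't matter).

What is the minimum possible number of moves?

6

Any route passes through M and N in some order between V and H. Summing Manhattan distances along each leg and taking the cheapest ordering (V → N → M → H) gives a lower bound of 3 + 1 + 2 = 6 moves.
A route of 6 moves achieves this: V → Q → R → N → M → I → H.
Since 6 matches the lower bound, it is optimal.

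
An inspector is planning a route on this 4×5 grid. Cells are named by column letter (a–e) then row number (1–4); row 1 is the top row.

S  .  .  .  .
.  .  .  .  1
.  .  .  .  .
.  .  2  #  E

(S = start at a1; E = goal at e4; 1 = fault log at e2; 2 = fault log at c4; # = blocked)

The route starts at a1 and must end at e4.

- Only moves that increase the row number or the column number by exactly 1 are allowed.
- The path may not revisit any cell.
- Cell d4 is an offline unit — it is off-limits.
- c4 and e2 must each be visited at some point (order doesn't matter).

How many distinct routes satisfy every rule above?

A right/down-only route from a1 to e4 makes exactly 3 down-moves and 4 right-moves in some order.
With no other constraints that would be C(7,3) = 35 routes.
c4 is below but to the left of e2: going e2 → c4 would need a leftward move and c4 → e2 an upward move, so no right/down-only route can visit both required cells.
No route satisfies every constraint, so the count is 0.

0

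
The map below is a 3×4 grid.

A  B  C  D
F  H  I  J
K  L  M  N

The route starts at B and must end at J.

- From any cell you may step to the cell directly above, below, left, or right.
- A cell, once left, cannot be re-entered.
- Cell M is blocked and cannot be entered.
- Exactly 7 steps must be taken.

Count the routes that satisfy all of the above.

Need simple routes of exactly 7 moves from B to J (Manhattan distance 3, so 2 moves are spent on a detour and 2 undoing it).
Enumerating: B A F K L H I J | B A F H I C D J.
That gives 2 routes.

2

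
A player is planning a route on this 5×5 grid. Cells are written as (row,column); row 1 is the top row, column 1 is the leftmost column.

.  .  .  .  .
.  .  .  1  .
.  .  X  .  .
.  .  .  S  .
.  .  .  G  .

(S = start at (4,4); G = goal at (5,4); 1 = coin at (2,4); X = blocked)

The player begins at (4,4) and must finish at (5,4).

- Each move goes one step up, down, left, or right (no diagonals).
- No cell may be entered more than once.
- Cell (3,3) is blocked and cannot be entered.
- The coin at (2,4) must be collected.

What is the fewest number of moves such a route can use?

7

Any route passes through (2,4) somewhere between (4,4) and (5,4). Summing Manhattan distances along the two legs ((4,4) → (2,4) → (5,4)) gives a lower bound of 2 + 3 = 5 moves.
The shortest route satisfying every rule uses 7 moves: (4,4) → (3,4) → (2,4) → (2,5) → (3,5) → (4,5) → (5,5) → (5,4).
The bound of 5 isn't tight here; checking systematically, no route of length 5 through 6 satisfies every constraint, so 7 is the minimum.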